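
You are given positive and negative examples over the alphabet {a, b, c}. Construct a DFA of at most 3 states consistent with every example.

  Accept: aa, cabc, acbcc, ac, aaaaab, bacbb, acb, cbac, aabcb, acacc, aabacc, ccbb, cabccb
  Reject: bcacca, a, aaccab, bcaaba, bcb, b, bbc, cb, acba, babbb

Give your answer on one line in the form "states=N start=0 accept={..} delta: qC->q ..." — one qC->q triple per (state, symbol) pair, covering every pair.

Fold the examples into a partial DFA from state 0: repeatedly fix the first undefined (state, symbol) met by the shortest-then-alphabetical prefix, trying targets in increasing order and rejecting any under which an Accept and a Reject string meet in one state with the same remainder; add a state when all current targets are rejected. Accepting states are where Accept strings end.
a: 0a undefined. 0a->0: no, aa/a meet in 0. Open state 1: 0a->1.
b: 0b undefined. 0b->0: ok.
c: 0c undefined. 0c->0: no, ccbb/bcb meet in 0. 0c->1: ok.
aa: 1a undefined. 1a->0: no, aa/b meet in 0. 1a->1: no, aa/a meet in 1. Open state 2: 1a->2.
ac: 1c undefined. 1c->0: no, acbcc/b meet in 0. 1c->1: no, ac/a meet in 1. 1c->2: ok.
cb: 1b undefined. 1b->0: ok.
aaa: 2a undefined. 2a->0: ok.
aab: 2b undefined. 2b->0: no, cabc/a meet in 1. 2b->1: no, aa/acba meet in 2. 2b->2: ok.
aac: 2c undefined. 2c->0: no, aa/bcacca meet in 2. 2c->1: no, cabc/a meet in 1. 2c->2: ok.
All examples now run through 3 states with every (state, symbol) defined. Accept strings end in {2}, Reject strings end in {0,1}; accept={2}.

states=3 start=0 accept={2} delta: 0a->1 0b->0 0c->1 1a->2 1b->0 1c->2 2a->0 2b->2 2c->2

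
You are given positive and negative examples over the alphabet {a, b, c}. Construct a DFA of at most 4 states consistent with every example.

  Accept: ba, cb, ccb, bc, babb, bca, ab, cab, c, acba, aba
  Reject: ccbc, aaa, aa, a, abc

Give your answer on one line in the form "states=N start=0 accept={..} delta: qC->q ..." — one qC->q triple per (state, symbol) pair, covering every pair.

states=4 start=0 accept={2,3} delta: 0a->1 0b->2 0c->2 1a->0 1b->3 1c->0 2a->2 2b->3 2c->2 3a->2 3b->2 3c->0

Grow the machine one transition at a time. Run the examples from 0; the earliest place one falls off (shortest prefix, ties alphabetical) gets sent to the lowest-numbered state that keeps every Accept/Reject pair distinguishable — a pair clashes when both reach the same state with identical unread suffix — and to a fresh state only if none does.
a: 0a undefined. 0a->0: no, bc/abc meet in 0 with "bc" left. Open state 1: 0a->1.
b: 0b undefined. 0b->0: no, ba/a meet in 1. 0b->1: no, ba/aa meet in 1 with "a" left. Open state 2: 0b->2.
c: 0c undefined. 0c->0: no, bc/ccbc meet in 2 with "c" left. 0c->1: no, c/a meet in 1. 0c->2: ok.
aa: 1a undefined. 1a->0: ok.
ab: 1b undefined. 1b->0: no, ab/aa meet in 0. 1b->1: no, ab/aaa meet in 1. 1b->2: no, bc/abc meet in 2 with "c" left. Open state 3: 1b->3.
ac: 1c undefined. 1c->0: ok.
ba: 2a undefined. 2a->0: no, ba/aa meet in 0. 2a->1: no, ba/aaa meet in 1. 2a->2: ok.
bc: 2c undefined. 2c->0: no, bc/ccbc meet in 0. 2c->1: no, bc/aaa meet in 1. 2c->2: ok.
cb: 2b undefined. 2b->0: no, ba/ccbc meet in 2. 2b->1: no, cb/aaa meet in 1. 2b->2: no, ba/ccbc meet in 2. 2b->3: ok.
aba: 3a undefined. 3a->0: no, aba/aa meet in 0. 3a->1: no, aba/aaa meet in 1. 3a->2: ok.
abc: 3c undefined. 3c->0: ok.
babb: 3b undefined. 3b->0: no, babb/ccbc meet in 0. 3b->1: no, babb/aaa meet in 1. 3b->2: ok.
All examples now run through 4 states with every (state, symbol) defined. Accept strings end in {2,3}, Reject strings end in {0,1}; accept={2,3}.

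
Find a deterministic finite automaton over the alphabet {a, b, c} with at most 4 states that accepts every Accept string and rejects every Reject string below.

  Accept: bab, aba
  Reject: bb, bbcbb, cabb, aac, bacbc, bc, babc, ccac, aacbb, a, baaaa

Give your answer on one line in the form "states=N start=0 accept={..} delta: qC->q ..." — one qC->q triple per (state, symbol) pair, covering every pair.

State merging on the prefix tree: take the shortest (then alphabetical) example prefix whose next move is undefined and point that move at state 0, else 1, else 2, ...; a target is out if some Accept/Reject pair would then sit in one state with the same input left (inseparable). If every existing state is out, open a new one.
a: 0a undefined. 0a->0: ok.
b: 0b undefined. 0b->0: no, bab/bb meet in 0. Open state 1: 0b->1.
c: 0c undefined. 0c->0: ok.
ba: 1a undefined. 1a->0: no, aba/aac meet in 0. 1a->1: no, bab/bb meet in 1 with "b" left. Open state 2: 1a->2.
bb: 1b undefined. 1b->0: ok.
bc: 1c undefined. 1c->0: ok.
baa: 2a undefined. 2a->0: ok.
bab: 2b undefined. 2b->0: no, bab/bb meet in 0. 2b->1: ok.
bac: 2c undefined. 2c->0: ok.
All examples now run through 3 states with every (state, symbol) defined. Accept strings end in {1,2}, Reject strings end in {0}; accept={1,2}.

states=3 start=0 accept={1,2} delta: 0a->0 0b->1 0c->0 1a->2 1b->0 1c->0 2a->0 2b->1 2c->0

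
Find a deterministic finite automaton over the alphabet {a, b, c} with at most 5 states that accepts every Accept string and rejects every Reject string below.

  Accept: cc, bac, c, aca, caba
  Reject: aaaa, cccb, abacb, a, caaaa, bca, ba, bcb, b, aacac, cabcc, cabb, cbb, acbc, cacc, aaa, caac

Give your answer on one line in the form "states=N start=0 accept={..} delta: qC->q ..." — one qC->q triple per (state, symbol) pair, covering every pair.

Fold the examples into a partial DFA from state 0: repeatedly fix the first undefined (state, symbol) met by the shortest-then-alphabetical prefix, trying targets in increasing order and rejecting any under which an Accept and a Reject string meet in one state with the same remainder; add a state when all current targets are rejected. Accepting states are where Accept strings end.
a: 0a undefined. 0a->0: ok.
b: 0b undefined. 0b->0: no, aca/bca meet in 0 with "ca" left. Open state 1: 0b->1.
c: 0c undefined. 0c->0: no, cc/aaaa meet in 0. 0c->1: no, bac/aacac meet in 1 with "ac" left. Open state 2: 0c->2.
ba: 1a undefined. 1a->0: ok.
bc: 1c undefined. 1c->0: ok.
ca: 2a undefined. 2a->0: no, cc/cacc meet in 2 with "c" left. 2a->1: no, bac/cacc meet in 2. 2a->2: no, cc/aacac meet in 2 with "c" left. Open state 3: 2a->3.
cb: 2b undefined. 2b->0: no, bac/acbc meet in 2. 2b->1: ok.
cc: 2c undefined. 2c->0: no, cc/aaaa meet in 0. 2c->1: no, cc/cccb meet in 1. 2c->2: ok.
caa: 3a undefined. 3a->0: no, cc/caac meet in 2. 3a->1: ok.
cab: 3b undefined. 3b->0: no, cc/cabcc meet in 2. 3b->1: no, cc/cabcc meet in 2. 3b->2: no, cc/cabcc meet in 2. 3b->3: no, aca/cabb meet in 3. Open state 4: 3b->4.
cac: 3c undefined. 3c->0: no, cc/cacc meet in 2. 3c->1: ok.
cbb: 1b undefined. 1b->0: ok.
caba: 4a undefined. 4a->0: no, caba/aaaa meet in 0. 4a->1: no, caba/cccb meet in 1. 4a->2: ok.
cabb: 4b undefined. 4b->0: ok.
cabc: 4c undefined. 4c->0: no, cc/cabcc meet in 2. 4c->1: ok.
All examples now run through 5 states with every (state, symbol) defined. Accept strings end in {2,3}, Reject strings end in {0,1}; accept={2,3}.

states=5 start=0 accept={2,3} delta: 0a->0 0b->1 0c->2 1a->0 1b->0 1c->0 2a->3 2b->1 2c->2 3a->1 3b->4 3c->1 4a->2 4b->0 4c->1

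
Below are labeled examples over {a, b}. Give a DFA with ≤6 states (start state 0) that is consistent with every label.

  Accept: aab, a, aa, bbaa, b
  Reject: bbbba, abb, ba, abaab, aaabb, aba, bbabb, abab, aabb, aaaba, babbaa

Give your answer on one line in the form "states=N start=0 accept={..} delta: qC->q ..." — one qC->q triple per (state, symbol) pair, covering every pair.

states=5 start=0 accept={0,1} delta: 0a->0 0b->1 1a->2 1b->2 2a->3 2b->3 3a->0 3b->4 4a->2 4b->2

Fold the examples into a partial DFA from state 0: repeatedly fix the first undefined (state, symbol) met by the shortest-then-alphabetical prefix, trying targets in increasing order and rejecting any under which an Accept and a Reject string meet in one state with the same remainder; add a state when all current targets are rejected. Accepting states are where Accept strings end.
a: 0a undefined. 0a->0: ok.
b: 0b undefined. 0b->0: no, aab/bbbba meet in 0. Open state 1: 0b->1.
ba: 1a undefined. 1a->0: no, aab/abaab meet in 1. 1a->1: no, aab/ba meet in 1. Open state 2: 1a->2.
bb: 1b undefined. 1b->0: no, a/bbbba meet in 0. 1b->1: no, aab/abb meet in 1. 1b->2: ok.
bab: 2b undefined. 2b->0: no, a/abab meet in 0. 2b->1: no, aab/abab meet in 1. 2b->2: no, bbaa/babbaa meet in 2 with "aa" left. Open state 3: 2b->3.
bba: 2a undefined. 2a->0: no, aab/abaab meet in 1. 2a->1: no, bbaa/abb meet in 2. 2a->2: no, bbaa/abb meet in 2. 2a->3: ok.
babb: 3b undefined. 3b->0: no, aab/bbabb meet in 1. 3b->1: no, aab/abaab meet in 1. 3b->2: no, bbaa/babbaa meet in 3 with "a" left. 3b->3: no, bbaa/bbbba meet in 3 with "a" left. Open state 4: 3b->4.
bbaa: 3a undefined. 3a->0: ok.
babba: 4a undefined. 4a->0: no, a/bbbba meet in 0. 4a->1: no, aab/bbbba meet in 1. 4a->2: ok.
bbabb: 4b undefined. 4b->0: no, a/bbabb meet in 0. 4b->1: no, aab/bbabb meet in 1. 4b->2: ok.
All examples now run through 5 states with every (state, symbol) defined. Accept strings end in {0,1}, Reject strings end in {2,3,4}; accept={0,1}.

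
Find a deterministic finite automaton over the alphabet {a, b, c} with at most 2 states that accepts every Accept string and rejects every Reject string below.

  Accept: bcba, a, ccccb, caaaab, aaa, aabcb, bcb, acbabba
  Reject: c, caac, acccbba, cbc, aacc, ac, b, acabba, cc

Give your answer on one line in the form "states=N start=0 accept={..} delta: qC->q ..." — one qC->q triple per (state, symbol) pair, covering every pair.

Fold the examples into a partial DFA from state 0: repeatedly fix the first undefined (state, symbol) met by the shortest-then-alphabetical prefix, trying targets in increasing order and rejecting any under which an Accept and a Reject string meet in one state with the same remainder; add a state when all current targets are rejected. Accepting states are where Accept strings end.
a: 0a undefined. 0a->0: ok.
b: 0b undefined. 0b->0: no, a/b meet in 0. Open state 1: 0b->1.
c: 0c undefined. 0c->0: no, a/c meet in 0. 0c->1: ok.
bc: 1c undefined. 1c->0: no, a/aacc meet in 0. 1c->1: ok.
ca: 1a undefined. 1a->0: no, bcba/acabba meet in 1 with "ba" left. 1a->1: ok.
cb: 1b undefined. 1b->0: ok.
All examples now run through 2 states with every (state, symbol) defined. Accept strings end in {0}, Reject strings end in {1}; accept={0}.

states=2 start=0 accept={0} delta: 0a->0 0b->1 0c->1 1a->1 1b->0 1c->1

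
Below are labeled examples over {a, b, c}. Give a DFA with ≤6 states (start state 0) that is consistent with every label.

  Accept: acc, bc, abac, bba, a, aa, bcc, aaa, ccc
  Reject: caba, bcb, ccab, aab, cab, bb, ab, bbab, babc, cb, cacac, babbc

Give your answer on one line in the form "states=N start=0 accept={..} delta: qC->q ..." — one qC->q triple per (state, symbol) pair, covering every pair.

Fold the examples into a partial DFA from state 0: repeatedly fix the first undefined (state, symbol) met by the shortest-then-alphabetical prefix, trying targets in increasing order and rejecting any under which an Accept and a Reject string meet in one state with the same remainder; add a state when all current targets are rejected. Accepting states are where Accept strings end.
a: 0a undefined. 0a->0: ok.
b: 0b undefined. 0b->0: no, bc/babc meet in 0 with "c" left. Open state 1: 0b->1.
c: 0c undefined. 0c->0: no, acc/cacac meet in 0. 0c->1: ok.
ba: 1a undefined. 1a->0: no, acc/babc meet in 1 with "c" left. 1a->1: no, bba/caba meet in 1 with "ba" left. Open state 2: 1a->2.
bb: 1b undefined. 1b->0: no, bba/bb meet in 0. 1b->1: ok.
bc: 1c undefined. 1c->0: no, bcc/bcb meet in 1. 1c->1: no, acc/bcb meet in 1. 1c->2: ok.
bab: 2b undefined. 2b->0: no, acc/babbc meet in 2. 2b->1: no, acc/caba meet in 2. 2b->2: no, acc/bcb meet in 2. Open state 3: 2b->3.
bcc: 2c undefined. 2c->0: ok.
cca: 2a undefined. 2a->0: ok.
babb: 3b undefined. 3b->0: ok.
babc: 3c undefined. 3c->0: no, abac/babc meet in 0. 3c->1: ok.
caba: 3a undefined. 3a->0: no, abac/caba meet in 0. 3a->1: ok.
All examples now run through 4 states with every (state, symbol) defined. Accept strings end in {0,2}, Reject strings end in {1,3}; accept={0,2}.

states=4 start=0 accept={0,2} delta: 0a->0 0b->1 0c->1 1a->2 1b->1 1c->2 2a->0 2b->3 2c->0 3a->1 3b->0 3c->1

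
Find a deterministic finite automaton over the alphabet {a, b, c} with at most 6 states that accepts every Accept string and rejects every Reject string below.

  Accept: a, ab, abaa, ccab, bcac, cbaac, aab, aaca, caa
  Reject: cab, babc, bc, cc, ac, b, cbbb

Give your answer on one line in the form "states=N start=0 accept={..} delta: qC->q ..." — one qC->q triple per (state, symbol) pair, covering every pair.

State merging on the prefix tree: take the shortest (then alphabetical) example prefix whose next move is undefined and point that move at state 0, else 1, else 2, ...; a target is out if some Accept/Reject pair would then sit in one state with the same input left (inseparable). If every existing state is out, open a new one.
a: 0a undefined. 0a->0: no, ab/b meet in 0 with "b" left. Open state 1: 0a->1.
b: 0b undefined. 0b->0: ok.
c: 0c undefined. 0c->0: no, ab/cab meet in 1 with "b" left. 0c->1: no, a/bc meet in 1. Open state 2: 0c->2.
aa: 1a undefined. 1a->0: no, aab/b meet in 0. 1a->1: ok.
ab: 1b undefined. 1b->0: no, ab/b meet in 0. 1b->1: ok.
ac: 1c undefined. 1c->0: ok.
ca: 2a undefined. 2a->0: no, bcac/bc meet in 2. 2a->1: no, a/cab meet in 1. 2a->2: no, bcac/cc meet in 2 with "c" left. Open state 3: 2a->3.
cb: 2b undefined. 2b->0: no, cbaac/babc meet in 0. 2b->1: no, a/cbbb meet in 1. 2b->2: ok.
cc: 2c undefined. 2c->0: ok.
caa: 3a undefined. 3a->0: no, cbaac/bc meet in 2. 3a->1: no, cbaac/babc meet in 0. 3a->2: no, cbaac/babc meet in 0. 3a->3: ok.
cab: 3b undefined. 3b->0: ok.
bcac: 3c undefined. 3c->0: no, bcac/cab meet in 0. 3c->1: ok.
All examples now run through 4 states with every (state, symbol) defined. Accept strings end in {1,3}, Reject strings end in {0,2}; accept={1,3}.

states=4 start=0 accept={1,3} delta: 0a->1 0b->0 0c->2 1a->1 1b->1 1c->0 2a->3 2b->2 2c->0 3a->3 3b->0 3c->1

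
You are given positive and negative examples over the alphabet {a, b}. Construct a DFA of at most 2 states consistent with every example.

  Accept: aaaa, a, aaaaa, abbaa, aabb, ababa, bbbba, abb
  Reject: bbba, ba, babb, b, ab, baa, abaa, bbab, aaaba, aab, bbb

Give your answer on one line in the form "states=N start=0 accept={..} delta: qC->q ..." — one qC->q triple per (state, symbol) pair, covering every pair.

states=2 start=0 accept={0} delta: 0a->0 0b->1 1a->1 1b->0

Grow the machine one transition at a time. Run the examples from 0; the earliest place one falls off (shortest prefix, ties alphabetical) gets sent to the lowest-numbered state that keeps every Accept/Reject pair distinguishable — a pair clashes when both reach the same state with identical unread suffix — and to a fresh state only if none does.
a: 0a undefined. 0a->0: ok.
b: 0b undefined. 0b->0: no, aaaa/bbba meet in 0. Open state 1: 0b->1.
ba: 1a undefined. 1a->0: no, aaaa/ba meet in 0. 1a->1: ok.
bb: 1b undefined. 1b->0: ok.
All examples now run through 2 states with every (state, symbol) defined. Accept strings end in {0}, Reject strings end in {1}; accept={0}.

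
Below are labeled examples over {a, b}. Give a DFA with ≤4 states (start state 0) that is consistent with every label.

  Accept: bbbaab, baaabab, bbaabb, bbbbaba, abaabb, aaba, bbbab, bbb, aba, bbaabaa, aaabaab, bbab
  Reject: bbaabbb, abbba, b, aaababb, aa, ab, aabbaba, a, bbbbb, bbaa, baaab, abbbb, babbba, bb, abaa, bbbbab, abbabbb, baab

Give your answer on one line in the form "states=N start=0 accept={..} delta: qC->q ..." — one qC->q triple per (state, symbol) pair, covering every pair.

Fold the examples into a partial DFA from state 0: repeatedly fix the first undefined (state, symbol) met by the shortest-then-alphabetical prefix, trying targets in increasing order and rejecting any under which an Accept and a Reject string meet in one state with the same remainder; add a state when all current targets are rejected. Accepting states are where Accept strings end.
a: 0a undefined. 0a->0: no, aaabaab/baab meet in 0 with "baab" left. Open state 1: 0a->1.
b: 0b undefined. 0b->0: no, bbbaab/baab meet in 1 with "ab" left. 0b->1: ok.
aa: 1a undefined. 1a->0: no, baaabab/b meet in 1. 1a->1: ok.
ab: 1b undefined. 1b->0: no, bbbaab/bbaabbb meet in 0. 1b->1: no, bbbaab/bbaabbb meet in 1. Open state 2: 1b->2.
aba: 2a undefined. 2a->0: no, baaabab/b meet in 1. 2a->1: no, baaabab/ab meet in 2. 2a->2: no, bbaabb/aaababb meet in 2 with "bb" left. Open state 3: 2a->3.
abb: 2b undefined. 2b->0: no, bbbaab/ab meet in 2. 2b->1: no, bbbaab/ab meet in 2. 2b->2: no, baaabab/bbbbab meet in 3 with "b" left. 2b->3: ok.
abaa: 3a undefined. 3a->0: no, bbbaab/ab meet in 2. 3a->1: no, bbbaab/ab meet in 2. 3a->2: ok.
abbb: 3b undefined. 3b->0: ok.
All examples now run through 4 states with every (state, symbol) defined. Accept strings end in {0,3}, Reject strings end in {1,2}; accept={0,3}.

states=4 start=0 accept={0,3} delta: 0a->1 0b->1 1a->1 1b->2 2a->3 2b->3 3a->2 3b->0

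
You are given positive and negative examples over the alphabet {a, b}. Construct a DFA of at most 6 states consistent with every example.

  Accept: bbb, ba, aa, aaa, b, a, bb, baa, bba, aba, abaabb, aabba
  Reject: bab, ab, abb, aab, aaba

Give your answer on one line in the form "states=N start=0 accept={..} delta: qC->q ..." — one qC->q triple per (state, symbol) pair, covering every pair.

states=5 start=0 accept={0,1,2} delta: 0a->1 0b->0 1a->2 1b->3 2a->0 2b->4 3a->1 3b->3 4a->3 4b->0

Fold the examples into a partial DFA from state 0: repeatedly fix the first undefined (state, symbol) met by the shortest-then-alphabetical prefix, trying targets in increasing order and rejecting any under which an Accept and a Reject string meet in one state with the same remainder; add a state when all current targets are rejected. Accepting states are where Accept strings end.
a: 0a undefined. 0a->0: no, ba/aaba meet in 0 with "ba" left. Open state 1: 0a->1.
b: 0b undefined. 0b->0: ok.
aa: 1a undefined. 1a->0: no, bbb/aab meet in 0. 1a->1: no, aba/aaba meet in 1 with "ba" left. Open state 2: 1a->2.
ab: 1b undefined. 1b->0: no, bbb/bab meet in 0. 1b->1: no, ba/bab meet in 1. 1b->2: no, aa/bab meet in 2. Open state 3: 1b->3.
aaa: 2a undefined. 2a->0: ok.
aab: 2b undefined. 2b->0: no, bbb/aab meet in 0. 2b->1: no, ba/aab meet in 1. 2b->2: no, bbb/aaba meet in 0. 2b->3: no, aba/aaba meet in 3 with "a" left. Open state 4: 2b->4.
aba: 3a undefined. 3a->0: no, abaabb/abb meet in 3 with "b" left. 3a->1: ok.
abb: 3b undefined. 3b->0: no, bbb/abb meet in 0. 3b->1: no, ba/abb meet in 1. 3b->2: no, aa/abb meet in 2. 3b->3: ok.
aaba: 4a undefined. 4a->0: no, bbb/aaba meet in 0. 4a->1: no, ba/aaba meet in 1. 4a->2: no, aa/aaba meet in 2. 4a->3: ok.
aabb: 4b undefined. 4b->0: ok.
All examples now run through 5 states with every (state, symbol) defined. Accept strings end in {0,1,2}, Reject strings end in {3,4}; accept={0,1,2}.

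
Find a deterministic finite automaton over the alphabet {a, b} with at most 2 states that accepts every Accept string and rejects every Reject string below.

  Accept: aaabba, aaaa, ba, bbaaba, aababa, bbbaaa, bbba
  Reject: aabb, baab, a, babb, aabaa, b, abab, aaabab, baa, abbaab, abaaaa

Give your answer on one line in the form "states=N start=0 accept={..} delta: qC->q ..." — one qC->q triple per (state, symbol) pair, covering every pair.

State merging on the prefix tree: take the shortest (then alphabetical) example prefix whose next move is undefined and point that move at state 0, else 1, else 2, ...; a target is out if some Accept/Reject pair would then sit in one state with the same input left (inseparable). If every existing state is out, open a new one.
a: 0a undefined. 0a->0: no, aaaa/a meet in 0. Open state 1: 0a->1.
b: 0b undefined. 0b->0: no, ba/a meet in 1. 0b->1: ok.
aa: 1a undefined. 1a->0: ok.
ab: 1b undefined. 1b->0: no, aaabba/aabb meet in 0. 1b->1: ok.
All examples now run through 2 states with every (state, symbol) defined. Accept strings end in {0}, Reject strings end in {1}; accept={0}.

states=2 start=0 accept={0} delta: 0a->1 0b->1 1a->0 1b->1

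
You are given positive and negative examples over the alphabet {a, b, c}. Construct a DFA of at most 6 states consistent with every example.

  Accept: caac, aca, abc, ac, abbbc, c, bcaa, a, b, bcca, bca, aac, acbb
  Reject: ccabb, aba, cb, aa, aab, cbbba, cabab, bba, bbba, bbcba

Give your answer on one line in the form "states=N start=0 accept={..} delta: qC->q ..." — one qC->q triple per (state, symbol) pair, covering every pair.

states=4 start=0 accept={0,1,3} delta: 0a->1 0b->1 0c->1 1a->2 1b->2 1c->3 2a->2 2b->2 2c->0 3a->0 3b->0 3c->0

State merging on the prefix tree: take the shortest (then alphabetical) example prefix whose next move is undefined and point that move at state 0, else 1, else 2, ...; a target is out if some Accept/Reject pair would then sit in one state with the same input left (inseparable). If every existing state is out, open a new one.
a: 0a undefined. 0a->0: no, a/aa meet in 0. Open state 1: 0a->1.
b: 0b undefined. 0b->0: no, a/bba meet in 1. 0b->1: ok.
c: 0c undefined. 0c->0: no, a/cb meet in 1. 0c->1: ok.
aa: 1a undefined. 1a->0: no, c/aab meet in 1. 1a->1: no, c/aa meet in 1. Open state 2: 1a->2.
ab: 1b undefined. 1b->0: no, abc/aba meet in 1. 1b->1: no, c/cb meet in 1. 1b->2: ok.
ac: 1c undefined. 1c->0: no, bcaa/cb meet in 2. 1c->1: no, aca/cb meet in 2. 1c->2: no, aca/aba meet in 2 with "a" left. Open state 3: 1c->3.
aab: 2b undefined. 2b->0: no, c/bbba meet in 1. 2b->1: no, c/aab meet in 1. 2b->2: ok.
aac: 2c undefined. 2c->0: ok.
aba: 2a undefined. 2a->0: no, caac/cabab meet in 1. 2a->1: no, c/aba meet in 1. 2a->2: ok.
aca: 3a undefined. 3a->0: ok.
acb: 3b undefined. 3b->0: ok.
bcc: 3c undefined. 3c->0: ok.
All examples now run through 4 states with every (state, symbol) defined. Accept strings end in {0,1,3}, Reject strings end in {2}; accept={0,1,3}.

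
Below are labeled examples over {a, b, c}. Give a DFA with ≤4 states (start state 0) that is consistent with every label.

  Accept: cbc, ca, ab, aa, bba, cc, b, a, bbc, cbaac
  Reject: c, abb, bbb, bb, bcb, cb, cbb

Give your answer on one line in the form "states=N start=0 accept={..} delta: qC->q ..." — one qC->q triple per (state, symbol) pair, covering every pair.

Grow the machine one transition at a time. Run the examples from 0; the earliest place one falls off (shortest prefix, ties alphabetical) gets sent to the lowest-numbered state that keeps every Accept/Reject pair distinguishable — a pair clashes when both reach the same state with identical unread suffix — and to a fresh state only if none does.
a: 0a undefined. 0a->0: ok.
b: 0b undefined. 0b->0: no, ab/abb meet in 0. Open state 1: 0b->1.
c: 0c undefined. 0c->0: no, ca/c meet in 0. 0c->1: no, ab/c meet in 1. Open state 2: 0c->2.
bb: 1b undefined. 1b->0: no, ab/bbb meet in 1. 1b->1: no, ab/abb meet in 1. 1b->2: ok.
bc: 1c undefined. 1c->0: no, ab/bcb meet in 1. 1c->1: ok.
ca: 2a undefined. 2a->0: ok.
cb: 2b undefined. 2b->0: no, cbc/c meet in 2. 2b->1: no, cbc/bbb meet in 1. 2b->2: no, cbaac/c meet in 2. Open state 3: 2b->3.
cc: 2c undefined. 2c->0: ok.
cba: 3a undefined. 3a->0: no, cbaac/c meet in 2. 3a->1: ok.
cbb: 3b undefined. 3b->0: no, ca/cbb meet in 0. 3b->1: no, ab/cbb meet in 1. 3b->2: ok.
cbc: 3c undefined. 3c->0: ok.
cbaa: 1a undefined. 1a->0: no, cbaac/c meet in 2. 1a->1: ok.
All examples now run through 4 states with every (state, symbol) defined. Accept strings end in {0,1}, Reject strings end in {2,3}; accept={0,1}.

states=4 start=0 accept={0,1} delta: 0a->0 0b->1 0c->2 1a->1 1b->2 1c->1 2a->0 2b->3 2c->0 3a->1 3b->2 3c->0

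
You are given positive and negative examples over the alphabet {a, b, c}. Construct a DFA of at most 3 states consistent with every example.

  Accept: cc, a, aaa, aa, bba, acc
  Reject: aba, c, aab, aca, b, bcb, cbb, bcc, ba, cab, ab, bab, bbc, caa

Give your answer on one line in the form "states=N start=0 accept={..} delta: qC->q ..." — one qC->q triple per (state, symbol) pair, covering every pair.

Fold the examples into a partial DFA from state 0: repeatedly fix the first undefined (state, symbol) met by the shortest-then-alphabetical prefix, trying targets in increasing order and rejecting any under which an Accept and a Reject string meet in one state with the same remainder; add a state when all current targets are rejected. Accepting states are where Accept strings end.
a: 0a undefined. 0a->0: ok.
b: 0b undefined. 0b->0: no, cc/bcc meet in 0 with "cc" left. Open state 1: 0b->1.
c: 0c undefined. 0c->0: no, cc/c meet in 0. 0c->1: ok.
ba: 1a undefined. 1a->0: no, a/aba meet in 0. 1a->1: ok.
bb: 1b undefined. 1b->0: no, a/cab meet in 0. 1b->1: no, cc/bbc meet in 1 with "c" left. Open state 2: 1b->2.
bc: 1c undefined. 1c->0: ok.
bba: 2a undefined. 2a->0: ok.
bbc: 2c undefined. 2c->0: no, cc/bbc meet in 0. 2c->1: ok.
cbb: 2b undefined. 2b->0: no, cc/cbb meet in 0. 2b->1: ok.
All examples now run through 3 states with every (state, symbol) defined. Accept strings end in {0}, Reject strings end in {1,2}; accept={0}.

states=3 start=0 accept={0} delta: 0a->0 0b->1 0c->1 1a->1 1b->2 1c->0 2a->0 2b->1 2c->1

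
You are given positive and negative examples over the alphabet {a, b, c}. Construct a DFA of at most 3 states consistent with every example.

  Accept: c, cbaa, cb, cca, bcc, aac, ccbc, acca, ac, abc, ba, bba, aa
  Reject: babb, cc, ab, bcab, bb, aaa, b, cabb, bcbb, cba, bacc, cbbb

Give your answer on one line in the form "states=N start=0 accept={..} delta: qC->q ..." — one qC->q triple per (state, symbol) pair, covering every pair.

states=3 start=0 accept={0,2} delta: 0a->1 0b->1 0c->2 1a->0 1b->1 1c->0 2a->0 2b->0 2c->1

Grow the machine one transition at a time. Run the examples from 0; the earliest place one falls off (shortest prefix, ties alphabetical) gets sent to the lowest-numbered state that keeps every Accept/Reject pair distinguishable — a pair clashes when both reach the same state with identical unread suffix — and to a fresh state only if none does.
a: 0a undefined. 0a->0: no, aa/aaa meet in 0. Open state 1: 0a->1.
b: 0b undefined. 0b->0: no, bcc/cc meet in 0 with "cc" left. 0b->1: ok.
c: 0c undefined. 0c->0: no, c/cc meet in 0. 0c->1: no, c/b meet in 1. Open state 2: 0c->2.
aa: 1a undefined. 1a->0: ok.
ab: 1b undefined. 1b->0: no, ba/babb meet in 0. 1b->1: ok.
ac: 1c undefined. 1c->0: ok.
ca: 2a undefined. 2a->0: ok.
cb: 2b undefined. 2b->0: ok.
cc: 2c undefined. 2c->0: no, cbaa/cc meet in 0. 2c->1: ok.
All examples now run through 3 states with every (state, symbol) defined. Accept strings end in {0,2}, Reject strings end in {1}; accept={0,2}.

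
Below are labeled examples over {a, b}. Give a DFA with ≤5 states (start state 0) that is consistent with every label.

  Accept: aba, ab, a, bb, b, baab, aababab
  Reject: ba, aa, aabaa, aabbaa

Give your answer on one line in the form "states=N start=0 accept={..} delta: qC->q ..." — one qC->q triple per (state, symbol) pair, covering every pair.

Fold the examples into a partial DFA from state 0: repeatedly fix the first undefined (state, symbol) met by the shortest-then-alphabetical prefix, trying targets in increasing order and rejecting any under which an Accept and a Reject string meet in one state with the same remainder; add a state when all current targets are rejected. Accepting states are where Accept strings end.
a: 0a undefined. 0a->0: no, aba/ba meet in 0 with "ba" left. Open state 1: 0a->1.
b: 0b undefined. 0b->0: no, a/ba meet in 1. 0b->1: ok.
aa: 1a undefined. 1a->0: no, a/aabaa meet in 1. 1a->1: no, a/ba meet in 1. Open state 2: 1a->2.
ab: 1b undefined. 1b->0: ok.
aab: 2b undefined. 2b->0: ok.
baa: 2a undefined. 2a->0: no, ab/aabbaa meet in 0. 2a->1: no, aba/aabbaa meet in 1. 2a->2: ok.
All examples now run through 3 states with every (state, symbol) defined. Accept strings end in {0,1}, Reject strings end in {2}; accept={0,1}.

states=3 start=0 accept={0,1} delta: 0a->1 0b->1 1a->2 1b->0 2a->2 2b->0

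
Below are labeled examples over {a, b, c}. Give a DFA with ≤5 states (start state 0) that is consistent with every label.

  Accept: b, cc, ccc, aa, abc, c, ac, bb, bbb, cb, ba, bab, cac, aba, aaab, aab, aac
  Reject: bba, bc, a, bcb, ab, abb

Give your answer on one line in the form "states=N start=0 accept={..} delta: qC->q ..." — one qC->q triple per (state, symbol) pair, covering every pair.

Grow the machine one transition at a time. Run the examples from 0; the earliest place one falls off (shortest prefix, ties alphabetical) gets sent to the lowest-numbered state that keeps every Accept/Reject pair distinguishable — a pair clashes when both reach the same state with identical unread suffix — and to a fresh state only if none does.
a: 0a undefined. 0a->0: no, b/ab meet in 0 with "b" left. Open state 1: 0a->1.
b: 0b undefined. 0b->0: no, c/bc meet in 0 with "c" left. 0b->1: no, b/a meet in 1. Open state 2: 0b->2.
c: 0c undefined. 0c->0: ok.
aa: 1a undefined. 1a->0: no, aaab/ab meet in 1 with "b" left. 1a->1: no, aa/a meet in 1. 1a->2: no, aac/bc meet in 2 with "c" left. Open state 3: 1a->3.
ab: 1b undefined. 1b->0: no, b/abb meet in 2. 1b->1: ok.
ac: 1c undefined. 1c->0: ok.
ba: 2a undefined. 2a->0: ok.
bb: 2b undefined. 2b->0: ok.
bc: 2c undefined. 2c->0: no, b/bcb meet in 2. 2c->1: ok.
aaa: 3a undefined. 3a->0: ok.
aab: 3b undefined. 3b->0: ok.
aac: 3c undefined. 3c->0: ok.
All examples now run through 4 states with every (state, symbol) defined. Accept strings end in {0,2,3}, Reject strings end in {1}; accept={0,2,3}.

states=4 start=0 accept={0,2,3} delta: 0a->1 0b->2 0c->0 1a->3 1b->1 1c->0 2a->0 2b->0 2c->1 3a->0 3b->0 3c->0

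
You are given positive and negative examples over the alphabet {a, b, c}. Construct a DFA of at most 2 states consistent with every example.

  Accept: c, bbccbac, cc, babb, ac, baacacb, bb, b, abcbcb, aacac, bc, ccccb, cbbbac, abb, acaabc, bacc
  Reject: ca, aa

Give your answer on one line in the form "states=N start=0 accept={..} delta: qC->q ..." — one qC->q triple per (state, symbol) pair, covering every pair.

State merging on the prefix tree: take the shortest (then alphabetical) example prefix whose next move is undefined and point that move at state 0, else 1, else 2, ...; a target is out if some Accept/Reject pair would then sit in one state with the same input left (inseparable). If every existing state is out, open a new one.
a: 0a undefined. 0a->0: ok.
b: 0b undefined. 0b->0: no, babb/aa meet in 0. Open state 1: 0b->1.
c: 0c undefined. 0c->0: no, c/ca meet in 0. 0c->1: ok.
ba: 1a undefined. 1a->0: ok.
bb: 1b undefined. 1b->0: no, babb/ca meet in 0. 1b->1: ok.
bc: 1c undefined. 1c->0: no, cc/ca meet in 0. 1c->1: ok.
All examples now run through 2 states with every (state, symbol) defined. Accept strings end in {1}, Reject strings end in {0}; accept={1}.

states=2 start=0 accept={1} delta: 0a->0 0b->1 0c->1 1a->0 1b->1 1c->1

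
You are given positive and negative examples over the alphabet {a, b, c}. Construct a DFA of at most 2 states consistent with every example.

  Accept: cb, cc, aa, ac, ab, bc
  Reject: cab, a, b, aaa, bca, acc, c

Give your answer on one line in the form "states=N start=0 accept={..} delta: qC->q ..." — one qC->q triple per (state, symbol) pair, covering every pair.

Grow the machine one transition at a time. Run the examples from 0; the earliest place one falls off (shortest prefix, ties alphabetical) gets sent to the lowest-numbered state that keeps every Accept/Reject pair distinguishable — a pair clashes when both reach the same state with identical unread suffix — and to a fresh state only if none does.
a: 0a undefined. 0a->0: no, cc/acc meet in 0 with "cc" left. Open state 1: 0a->1.
b: 0b undefined. 0b->0: no, bc/c meet in 0 with "c" left. 0b->1: ok.
c: 0c undefined. 0c->0: no, cb/a meet in 1. 0c->1: ok.
aa: 1a undefined. 1a->0: ok.
ab: 1b undefined. 1b->0: ok.
ac: 1c undefined. 1c->0: ok.
All examples now run through 2 states with every (state, symbol) defined. Accept strings end in {0}, Reject strings end in {1}; accept={0}.

states=2 start=0 accept={0} delta: 0a->1 0b->1 0c->1 1a->0 1b->0 1c->0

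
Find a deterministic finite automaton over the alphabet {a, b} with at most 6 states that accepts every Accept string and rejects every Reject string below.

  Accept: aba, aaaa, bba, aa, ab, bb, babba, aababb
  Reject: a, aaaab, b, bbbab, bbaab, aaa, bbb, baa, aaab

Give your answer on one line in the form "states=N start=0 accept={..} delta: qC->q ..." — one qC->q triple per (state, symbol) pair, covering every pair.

states=5 start=0 accept={0,2,3} delta: 0a->1 0b->1 1a->2 1b->3 2a->4 2b->1 3a->2 3b->1 4a->0 4b->1

State merging on the prefix tree: take the shortest (then alphabetical) example prefix whose next move is undefined and point that move at state 0, else 1, else 2, ...; a target is out if some Accept/Reject pair would then sit in one state with the same input left (inseparable). If every existing state is out, open a new one.
a: 0a undefined. 0a->0: no, aaaa/a meet in 0. Open state 1: 0a->1.
b: 0b undefined. 0b->0: no, bba/a meet in 1. 0b->1: ok.
aa: 1a undefined. 1a->0: no, ab/aaab meet in 1 with "b" left. 1a->1: no, aaaa/a meet in 1. Open state 2: 1a->2.
ab: 1b undefined. 1b->0: no, aba/a meet in 1. 1b->1: no, ab/a meet in 1. 1b->2: no, aba/aaa meet in 2 with "a" left. Open state 3: 1b->3.
aaa: 2a undefined. 2a->0: no, aaaa/a meet in 1. 2a->1: no, ab/aaab meet in 3. 2a->2: no, aaaa/aaa meet in 2. 2a->3: no, ab/aaa meet in 3. Open state 4: 2a->4.
aab: 2b undefined. 2b->0: no, aababb/bbb meet in 3 with "b" left. 2b->1: ok.
aba: 3a undefined. 3a->0: no, ab/bbaab meet in 3. 3a->1: no, aba/a meet in 1. 3a->2: ok.
bbb: 3b undefined. 3b->0: no, ab/bbbab meet in 3. 3b->1: ok.
aaaa: 4a undefined. 4a->0: ok.
aaab: 4b undefined. 4b->0: no, aaaa/bbaab meet in 0. 4b->1: ok.
All examples now run through 5 states with every (state, symbol) defined. Accept strings end in {0,2,3}, Reject strings end in {1,4}; accept={0,2,3}.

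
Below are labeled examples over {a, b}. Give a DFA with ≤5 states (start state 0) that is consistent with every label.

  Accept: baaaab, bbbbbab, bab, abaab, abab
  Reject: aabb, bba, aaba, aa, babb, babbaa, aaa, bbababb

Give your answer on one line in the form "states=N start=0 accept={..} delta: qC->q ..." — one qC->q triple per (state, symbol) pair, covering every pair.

states=2 start=0 accept={1} delta: 0a->0 0b->1 1a->0 1b->0

Fold the examples into a partial DFA from state 0: repeatedly fix the first undefined (state, symbol) met by the shortest-then-alphabetical prefix, trying targets in increasing order and rejecting any under which an Accept and a Reject string meet in one state with the same remainder; add a state when all current targets are rejected. Accepting states are where Accept strings end.
a: 0a undefined. 0a->0: ok.
b: 0b undefined. 0b->0: no, baaaab/aabb meet in 0. Open state 1: 0b->1.
ba: 1a undefined. 1a->0: ok.
bb: 1b undefined. 1b->0: ok.
All examples now run through 2 states with every (state, symbol) defined. Accept strings end in {1}, Reject strings end in {0}; accept={1}.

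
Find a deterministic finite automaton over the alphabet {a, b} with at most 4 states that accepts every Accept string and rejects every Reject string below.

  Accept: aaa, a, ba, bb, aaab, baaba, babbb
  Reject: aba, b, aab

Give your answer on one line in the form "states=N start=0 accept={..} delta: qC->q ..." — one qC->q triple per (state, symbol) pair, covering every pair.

Fold the examples into a partial DFA from state 0: repeatedly fix the first undefined (state, symbol) met by the shortest-then-alphabetical prefix, trying targets in increasing order and rejecting any under which an Accept and a Reject string meet in one state with the same remainder; add a state when all current targets are rejected. Accepting states are where Accept strings end.
a: 0a undefined. 0a->0: no, ba/aba meet in 0 with "ba" left. Open state 1: 0a->1.
b: 0b undefined. 0b->0: no, bb/b meet in 0. 0b->1: no, a/b meet in 1. Open state 2: 0b->2.
aa: 1a undefined. 1a->0: ok.
ab: 1b undefined. 1b->0: no, aaa/aba meet in 1. 1b->1: ok.
ba: 2a undefined. 2a->0: no, ba/aba meet in 0. 2a->1: ok.
bb: 2b undefined. 2b->0: no, bb/aba meet in 0. 2b->1: ok.
All examples now run through 3 states with every (state, symbol) defined. Accept strings end in {1}, Reject strings end in {0,2}; accept={1}.

states=3 start=0 accept={1} delta: 0a->1 0b->2 1a->0 1b->1 2a->1 2b->1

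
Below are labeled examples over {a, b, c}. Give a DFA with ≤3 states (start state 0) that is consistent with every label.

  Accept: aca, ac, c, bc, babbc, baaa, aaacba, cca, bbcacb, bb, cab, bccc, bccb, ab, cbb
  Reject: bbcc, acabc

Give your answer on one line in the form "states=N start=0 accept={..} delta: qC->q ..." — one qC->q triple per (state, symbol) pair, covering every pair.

states=3 start=0 accept={0,1} delta: 0a->0 0b->0 0c->1 1a->1 1b->1 1c->2 2a->0 2b->0 2c->0

Grow the machine one transition at a time. Run the examples from 0; the earliest place one falls off (shortest prefix, ties alphabetical) gets sent to the lowest-numbered state that keeps every Accept/Reject pair distinguishable — a pair clashes when both reach the same state with identical unread suffix — and to a fresh state only if none does.
a: 0a undefined. 0a->0: ok.
b: 0b undefined. 0b->0: ok.
c: 0c undefined. 0c->0: no, aca/bbcc meet in 0. Open state 1: 0c->1.
ca: 1a undefined. 1a->0: no, ac/acabc meet in 1. 1a->1: ok.
cb: 1b undefined. 1b->0: no, aca/acabc meet in 1. 1b->1: ok.
cc: 1c undefined. 1c->0: no, baaa/bbcc meet in 0. 1c->1: no, aca/bbcc meet in 1. Open state 2: 1c->2.
cca: 2a undefined. 2a->0: ok.
bccb: 2b undefined. 2b->0: ok.
bccc: 2c undefined. 2c->0: ok.
All examples now run through 3 states with every (state, symbol) defined. Accept strings end in {0,1}, Reject strings end in {2}; accept={0,1}.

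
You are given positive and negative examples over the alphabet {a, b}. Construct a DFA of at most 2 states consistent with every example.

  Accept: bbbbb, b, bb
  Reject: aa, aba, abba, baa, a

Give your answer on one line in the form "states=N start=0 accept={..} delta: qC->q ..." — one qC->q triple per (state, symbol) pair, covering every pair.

states=2 start=0 accept={1} delta: 0a->0 0b->1 1a->0 1b->1

Fold the examples into a partial DFA from state 0: repeatedly fix the first undefined (state, symbol) met by the shortest-then-alphabetical prefix, trying targets in increasing order and rejecting any under which an Accept and a Reject string meet in one state with the same remainder; add a state when all current targets are rejected. Accepting states are where Accept strings end.
a: 0a undefined. 0a->0: ok.
b: 0b undefined. 0b->0: no, bbbbb/aa meet in 0. Open state 1: 0b->1.
ba: 1a undefined. 1a->0: ok.
bb: 1b undefined. 1b->0: no, bb/aa meet in 0. 1b->1: ok.
All examples now run through 2 states with every (state, symbol) defined. Accept strings end in {1}, Reject strings end in {0}; accept={1}.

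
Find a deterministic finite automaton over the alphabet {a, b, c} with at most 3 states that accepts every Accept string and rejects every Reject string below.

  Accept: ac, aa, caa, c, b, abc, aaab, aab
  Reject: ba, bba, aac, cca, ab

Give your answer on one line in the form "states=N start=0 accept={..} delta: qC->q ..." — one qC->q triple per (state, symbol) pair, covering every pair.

State merging on the prefix tree: take the shortest (then alphabetical) example prefix whose next move is undefined and point that move at state 0, else 1, else 2, ...; a target is out if some Accept/Reject pair would then sit in one state with the same input left (inseparable). If every existing state is out, open a new one.
a: 0a undefined. 0a->0: no, ac/aac meet in 0 with "c" left. Open state 1: 0a->1.
b: 0b undefined. 0b->0: ok.
c: 0c undefined. 0c->0: ok.
aa: 1a undefined. 1a->0: no, aa/aac meet in 0. 1a->1: no, ac/aac meet in 1 with "c" left. Open state 2: 1a->2.
ab: 1b undefined. 1b->0: no, c/ab meet in 0. 1b->1: ok.
ac: 1c undefined. 1c->0: ok.
aaa: 2a undefined. 2a->0: ok.
aab: 2b undefined. 2b->0: ok.
aac: 2c undefined. 2c->0: no, ac/aac meet in 0. 2c->1: ok.
All examples now run through 3 states with every (state, symbol) defined. Accept strings end in {0,2}, Reject strings end in {1}; accept={0,2}.

states=3 start=0 accept={0,2} delta: 0a->1 0b->0 0c->0 1a->2 1b->1 1c->0 2a->0 2b->0 2c->1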